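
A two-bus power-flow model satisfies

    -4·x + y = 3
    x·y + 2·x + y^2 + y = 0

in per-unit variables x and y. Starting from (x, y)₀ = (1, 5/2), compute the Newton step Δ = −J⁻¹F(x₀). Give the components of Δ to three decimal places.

At (1, 5/2): F = (-4.500, 13.250).
Jacobian J = [[-4, 1], [y + 2, x + 2·y + 1]].
At the point, J = [[-4.000, 1.000], [4.500, 7.000]] (det J = -32.500).
Solving J·Δ = −F gives Δ = (-1.377, -1.008).

(-1.377, -1.008)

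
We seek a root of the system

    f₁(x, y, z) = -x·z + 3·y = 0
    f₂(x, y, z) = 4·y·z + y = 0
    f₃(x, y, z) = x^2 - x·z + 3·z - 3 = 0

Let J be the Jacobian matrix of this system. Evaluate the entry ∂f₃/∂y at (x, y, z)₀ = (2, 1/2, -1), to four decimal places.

∂f₃/∂y = 0.
At (2, 1/2, -1) this is 0.0000.

0.0000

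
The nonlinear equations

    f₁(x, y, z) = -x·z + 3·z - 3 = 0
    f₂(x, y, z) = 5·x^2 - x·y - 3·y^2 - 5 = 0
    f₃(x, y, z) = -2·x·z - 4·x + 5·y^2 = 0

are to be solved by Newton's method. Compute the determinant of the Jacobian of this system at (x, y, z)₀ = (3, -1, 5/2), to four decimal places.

J = [[-z, 0, -x + 3], [10·x - y, -x - 6·y, 0], [-2·z - 4, 10·y, -2·x]].
At the point, J = [[-2.5000, 0.0000, 0.0000], [31.0000, 3.0000, 0.0000], [-9.0000, -10.0000, -6.0000]].
det J = 45.0000.

45.0000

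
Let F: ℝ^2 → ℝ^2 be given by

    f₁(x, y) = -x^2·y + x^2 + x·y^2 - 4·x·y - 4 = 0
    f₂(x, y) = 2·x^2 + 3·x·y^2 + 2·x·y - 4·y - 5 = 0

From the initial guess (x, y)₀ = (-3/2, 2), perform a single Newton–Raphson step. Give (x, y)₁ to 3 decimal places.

At (-3/2, 2): F = (-0.250, -32.500).
Jacobian J = [[-2·x·y + 2·x + y^2 - 4·y, -x^2 + 2·x·y - 4·x], [4·x + 3·y^2 + 2·y, 6·x·y + 2·x - 4]].
At the point, J = [[-1.000, -2.250], [10.000, -25.000]] (det J = 47.500).
Solving J·Δ = −F gives Δ = (1.408, -0.737).
Then the next iterate is (x, y)₁ = (-0.092, 1.263).

(-0.092, 1.263)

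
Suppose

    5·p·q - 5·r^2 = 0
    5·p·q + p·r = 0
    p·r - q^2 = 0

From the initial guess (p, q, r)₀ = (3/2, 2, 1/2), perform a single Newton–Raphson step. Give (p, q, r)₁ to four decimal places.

At (3/2, 2, 1/2): F = (13.7500, 15.7500, -3.2500).
Jacobian J = [[5·q, 5·p, -10·r], [5·q + r, 5·p, p], [r, -2·q, p]].
At the point, J = [[10.0000, 7.5000, -5.0000], [10.5000, 7.5000, 1.5000], [0.5000, -4.0000, 1.5000]] (det J = 288.7500).
Solving J·Δ = −F gives Δ = (-0.7500, -1.0000, -0.2500).
Then the next iterate is (p, q, r)₁ = (0.7500, 1.0000, 0.2500).

(0.7500, 1.0000, 0.2500)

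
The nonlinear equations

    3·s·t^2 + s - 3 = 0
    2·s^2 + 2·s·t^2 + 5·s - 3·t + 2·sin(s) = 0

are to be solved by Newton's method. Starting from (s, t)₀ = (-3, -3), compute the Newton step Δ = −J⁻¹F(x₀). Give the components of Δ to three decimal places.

At (-3, -3): F = (-87.000, -42.28224).
Jacobian J = [[3·t^2 + 1, 6·s·t], [4·s + 2·t^2 + 2·cos(s) + 5, 4·s·t - 3]].
At the point, J = [[28.000, 54.000], [9.02002, 33.000]] (det J = 436.91919).
Solving J·Δ = −F gives Δ = (1.345, 0.914).

(1.345, 0.914)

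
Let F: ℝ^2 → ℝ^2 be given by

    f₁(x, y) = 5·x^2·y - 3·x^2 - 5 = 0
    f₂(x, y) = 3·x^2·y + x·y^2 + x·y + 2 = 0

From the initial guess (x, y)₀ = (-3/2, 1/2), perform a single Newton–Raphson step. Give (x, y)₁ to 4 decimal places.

At (-3/2, 1/2): F = (-6.1250, 4.2500).
Jacobian J = [[10·x·y - 6·x, 5·x^2], [6·x·y + y^2 + y, 3·x^2 + 2·x·y + x]].
At the point, J = [[1.5000, 11.2500], [-3.7500, 3.7500]] (det J = 47.8125).
Solving J·Δ = −F gives Δ = (1.4804, 0.3471).
Then the next iterate is (x, y)₁ = (-0.0196, 0.8471).

(-0.0196, 0.8471)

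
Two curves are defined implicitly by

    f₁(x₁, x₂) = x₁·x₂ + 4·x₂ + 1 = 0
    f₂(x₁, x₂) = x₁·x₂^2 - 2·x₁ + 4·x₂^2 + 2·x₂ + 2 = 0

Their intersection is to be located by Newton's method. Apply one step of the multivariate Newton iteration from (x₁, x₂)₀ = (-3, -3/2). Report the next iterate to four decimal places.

(2.4000, 7.1000)

At (-3, -3/2): F = (-0.5000, 7.2500).
Jacobian J = [[x₂, x₁ + 4], [x₂^2 - 2, 2·x₁·x₂ + 8·x₂ + 2]].
At the point, J = [[-1.5000, 1.0000], [0.2500, -1.0000]] (det J = 1.2500).
Solving J·Δ = −F gives Δ = (5.4000, 8.6000).
Then the next iterate is (x₁, x₂)₁ = (2.4000, 7.1000).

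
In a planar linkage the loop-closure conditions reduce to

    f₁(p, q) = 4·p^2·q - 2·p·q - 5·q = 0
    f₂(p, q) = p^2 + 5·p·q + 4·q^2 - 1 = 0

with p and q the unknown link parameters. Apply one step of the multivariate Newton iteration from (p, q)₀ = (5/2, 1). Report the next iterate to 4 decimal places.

(2.5856, -0.1027)

At (5/2, 1): F = (15.0000, 21.7500).
Jacobian J = [[8·p·q - 2·q, 4·p^2 - 2·p - 5], [2·p + 5·q, 5·p + 8·q]].
At the point, J = [[18.0000, 15.0000], [10.0000, 20.5000]] (det J = 219.0000).
Solving J·Δ = −F gives Δ = (0.0856, -1.1027).
Then the next iterate is (p, q)₁ = (2.5856, -0.1027).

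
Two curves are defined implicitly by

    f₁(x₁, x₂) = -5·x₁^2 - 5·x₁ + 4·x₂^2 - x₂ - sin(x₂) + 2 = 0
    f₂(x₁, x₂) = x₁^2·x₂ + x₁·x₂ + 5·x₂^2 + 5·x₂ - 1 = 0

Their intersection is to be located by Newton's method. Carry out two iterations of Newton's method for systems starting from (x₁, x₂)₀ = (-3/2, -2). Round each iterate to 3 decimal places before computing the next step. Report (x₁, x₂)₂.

(-2.487, -1.741)

At (-3/2, -2): F = (17.15930, 7.500).
Jacobian J = [[-10·x₁ - 5, 8·x₂ - cos(x₂) - 1], [2·x₁·x₂ + x₂, x₁^2 + x₁ + 10·x₂ + 5]].
At the point, J = [[10.000, -16.58385], [4.000, -14.250]] (det J = -76.16459).
Solving J·Δ = −F gives Δ = (-1.577, 0.084).
Then the next iterate is (x₁, x₂)₁ = (-3.077, -1.916).
Round to (-3.077, -1.916) and repeat: F = (-12.41341, -4.46974), J = [[25.770, -15.98961], [9.87506, -7.76907]].
Δ = (0.590, 0.175), so (x₁, x₂)₂ = (-2.487, -1.741).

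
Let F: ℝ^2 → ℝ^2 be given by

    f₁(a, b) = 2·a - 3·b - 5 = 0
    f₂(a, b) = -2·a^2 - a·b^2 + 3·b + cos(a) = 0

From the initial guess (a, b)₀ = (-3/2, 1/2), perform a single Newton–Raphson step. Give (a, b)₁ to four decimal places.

At (-3/2, 1/2): F = (-9.5000, -2.554263).
Jacobian J = [[2, -3], [-4·a - b^2 - sin(a), -2·a·b + 3]].
At the point, J = [[2.0000, -3.0000], [6.747495, 4.5000]] (det J = 29.242485).
Solving J·Δ = −F gives Δ = (1.7240, -2.0174).
Then the next iterate is (a, b)₁ = (0.2240, -1.5174).

(0.2240, -1.5174)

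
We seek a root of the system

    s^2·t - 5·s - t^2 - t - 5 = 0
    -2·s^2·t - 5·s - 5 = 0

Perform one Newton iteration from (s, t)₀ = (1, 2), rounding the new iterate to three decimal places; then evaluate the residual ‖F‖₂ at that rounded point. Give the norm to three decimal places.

10.382

At (1, 2): F = (-14.000, -14.000).
Jacobian J = [[2·s·t - 5, s^2 - 2·t - 1], [-4·s·t - 5, -2·s^2]].
At the point, J = [[-1.000, -4.000], [-13.000, -2.000]] (det J = -50.000).
Solving J·Δ = −F gives Δ = (-0.560, -3.360).
Then the next iterate is (s, t)₁ = (0.440, -1.360).
Re-evaluating at (0.440, -1.360): F = (-7.95290, -6.67341), so ‖F‖₂ = 10.382.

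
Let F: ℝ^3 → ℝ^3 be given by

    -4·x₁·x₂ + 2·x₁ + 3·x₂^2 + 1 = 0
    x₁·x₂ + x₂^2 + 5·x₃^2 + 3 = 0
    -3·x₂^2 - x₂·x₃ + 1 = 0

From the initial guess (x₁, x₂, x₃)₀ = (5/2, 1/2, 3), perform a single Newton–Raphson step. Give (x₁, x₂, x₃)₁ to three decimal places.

At (5/2, 1/2, 3): F = (1.750, 49.500, -1.250).
Jacobian J = [[-4·x₂ + 2, -4·x₁ + 6·x₂, 0], [x₂, x₁ + 2·x₂, 10·x₃], [0, -6·x₂ - x₃, -x₂]].
At the point, J = [[0.000, -7.000, 0.000], [0.500, 3.500, 30.000], [0.000, -6.000, -0.500]] (det J = -1.750).
Solving J·Δ = −F gives Δ = (229.250, 0.250, -5.500).
Then the next iterate is (x₁, x₂, x₃)₁ = (231.750, 0.750, -2.500).

(231.750, 0.750, -2.500)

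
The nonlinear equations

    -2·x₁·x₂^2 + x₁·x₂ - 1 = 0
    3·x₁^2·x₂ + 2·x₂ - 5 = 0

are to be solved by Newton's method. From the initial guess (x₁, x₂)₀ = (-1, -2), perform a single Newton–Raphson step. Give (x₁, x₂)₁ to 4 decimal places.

(0.5517, -2.7241)

At (-1, -2): F = (9.0000, -15.0000).
Jacobian J = [[-2·x₂^2 + x₂, -4·x₁·x₂ + x₁], [6·x₁·x₂, 3·x₁^2 + 2]].
At the point, J = [[-10.0000, -9.0000], [12.0000, 5.0000]] (det J = 58.0000).
Solving J·Δ = −F gives Δ = (1.5517, -0.7241).
Then the next iterate is (x₁, x₂)₁ = (0.5517, -2.7241).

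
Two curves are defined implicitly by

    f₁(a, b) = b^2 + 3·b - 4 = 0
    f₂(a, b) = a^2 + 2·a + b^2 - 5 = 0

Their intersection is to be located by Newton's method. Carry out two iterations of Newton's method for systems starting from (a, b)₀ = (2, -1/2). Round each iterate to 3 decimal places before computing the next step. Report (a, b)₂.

(1.402, 1.175)

At (2, -1/2): F = (-5.250, 3.250).
Jacobian J = [[0, 2·b + 3], [2·a + 2, 2·b]].
At the point, J = [[0.000, 2.000], [6.000, -1.000]] (det J = -12.000).
Solving J·Δ = −F gives Δ = (-0.104, 2.625).
Then the next iterate is (a, b)₁ = (1.896, 2.125).
Round to (1.896, 2.125) and repeat: F = (6.89062, 6.90244), J = [[0.000, 7.250], [5.792, 4.250]].
Δ = (-0.494, -0.950), so (a, b)₂ = (1.402, 1.175).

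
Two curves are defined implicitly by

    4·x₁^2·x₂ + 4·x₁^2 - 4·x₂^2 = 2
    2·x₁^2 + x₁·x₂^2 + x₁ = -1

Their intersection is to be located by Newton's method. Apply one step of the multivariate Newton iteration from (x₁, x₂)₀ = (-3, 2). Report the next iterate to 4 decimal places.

(-1.8446, 1.6594)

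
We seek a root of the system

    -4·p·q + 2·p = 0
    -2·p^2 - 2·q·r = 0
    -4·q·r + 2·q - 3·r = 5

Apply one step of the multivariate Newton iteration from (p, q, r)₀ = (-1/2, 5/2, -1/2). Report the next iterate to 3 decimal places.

(3.250, 15.500, 4.000)

At (-1/2, 5/2, -1/2): F = (4.000, 2.000, 6.500).
Jacobian J = [[-4·q + 2, -4·p, 0], [-4·p, -2·r, -2·q], [0, -4·r + 2, -4·q - 3]].
At the point, J = [[-8.000, 2.000, 0.000], [2.000, 1.000, -5.000], [0.000, 4.000, -13.000]] (det J = -4.000).
Solving J·Δ = −F gives Δ = (3.750, 13.000, 4.500).
Then the next iterate is (p, q, r)₁ = (3.250, 15.500, 4.000).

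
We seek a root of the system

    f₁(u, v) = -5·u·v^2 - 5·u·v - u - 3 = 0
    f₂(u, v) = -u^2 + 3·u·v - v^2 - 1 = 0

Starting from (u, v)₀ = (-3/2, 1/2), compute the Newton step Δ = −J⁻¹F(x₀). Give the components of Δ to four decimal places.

(1.5363, 0.2115)

At (-3/2, 1/2): F = (4.1250, -5.7500).
Jacobian J = [[-5·v^2 - 5·v - 1, -10·u·v - 5·u], [-2·u + 3·v, 3·u - 2·v]].
At the point, J = [[-4.7500, 15.0000], [4.5000, -5.5000]] (det J = -41.3750).
Solving J·Δ = −F gives Δ = (1.5363, 0.2115).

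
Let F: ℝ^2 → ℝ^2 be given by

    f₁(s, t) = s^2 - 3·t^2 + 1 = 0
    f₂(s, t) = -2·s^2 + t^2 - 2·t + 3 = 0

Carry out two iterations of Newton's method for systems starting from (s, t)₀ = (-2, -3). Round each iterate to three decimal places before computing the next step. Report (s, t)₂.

At (-2, -3): F = (-22.000, 10.000).
Jacobian J = [[2·s, -6·t], [-4·s, 2·t - 2]].
At the point, J = [[-4.000, 18.000], [8.000, -8.000]] (det J = -112.000).
Solving J·Δ = −F gives Δ = (-0.036, 1.214).
Then the next iterate is (s, t)₁ = (-2.036, -1.786).
Round to (-2.036, -1.786) and repeat: F = (-4.42409, 1.47120), J = [[-4.072, 10.716], [8.144, -5.572]].
Δ = (0.138, 0.465), so (s, t)₂ = (-1.898, -1.321).

(-1.898, -1.321)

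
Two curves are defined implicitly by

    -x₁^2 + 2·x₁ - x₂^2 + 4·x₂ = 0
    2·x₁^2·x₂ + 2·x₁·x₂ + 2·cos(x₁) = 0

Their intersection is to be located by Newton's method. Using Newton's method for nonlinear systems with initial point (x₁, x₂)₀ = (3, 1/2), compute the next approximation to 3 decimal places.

(2.483, 0.227)

At (3, 1/2): F = (-1.250, 10.02002).
Jacobian J = [[-2·x₁ + 2, -2·x₂ + 4], [4·x₁·x₂ + 2·x₂ - 2·sin(x₁), 2·x₁^2 + 2·x₁]].
At the point, J = [[-4.000, 3.000], [6.71776, 24.000]] (det J = -116.15328).
Solving J·Δ = −F gives Δ = (-0.517, -0.273).
Then the next iterate is (x₁, x₂)₁ = (2.483, 0.227).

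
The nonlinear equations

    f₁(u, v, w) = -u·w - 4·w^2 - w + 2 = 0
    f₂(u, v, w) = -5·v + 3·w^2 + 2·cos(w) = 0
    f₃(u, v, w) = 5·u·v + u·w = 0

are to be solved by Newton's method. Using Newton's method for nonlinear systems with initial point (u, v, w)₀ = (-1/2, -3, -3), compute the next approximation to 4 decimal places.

(-0.4711, 0.1164, -1.6207)

At (-1/2, -3, -3): F = (-32.5000, 40.020015, 9.0000).
Jacobian J = [[-w, 0, -u - 8·w - 1], [0, -5, 6·w - 2·sin(w)], [5·v + w, 5·u, u]].
At the point, J = [[3.0000, 0.0000, 23.5000], [0.0000, -5.0000, -17.717760], [-18.0000, -2.5000, -0.5000]] (det J = -2240.383200).
Solving J·Δ = −F gives Δ = (0.0289, 3.1164, 1.3793).
Then the next iterate is (u, v, w)₁ = (-0.4711, 0.1164, -1.6207).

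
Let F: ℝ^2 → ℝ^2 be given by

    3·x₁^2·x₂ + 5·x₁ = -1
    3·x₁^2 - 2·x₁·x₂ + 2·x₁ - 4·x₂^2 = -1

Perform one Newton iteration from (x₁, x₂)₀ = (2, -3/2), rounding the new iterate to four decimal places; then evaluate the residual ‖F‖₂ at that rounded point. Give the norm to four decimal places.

At (2, -3/2): F = (-7.0000, 14.0000).
Jacobian J = [[6·x₁·x₂ + 5, 3·x₁^2], [6·x₁ - 2·x₂ + 2, -2·x₁ - 8·x₂]].
At the point, J = [[-13.0000, 12.0000], [17.0000, 8.0000]] (det J = -308.0000).
Solving J·Δ = −F gives Δ = (-0.7273, -0.2045).
Then the next iterate is (x₁, x₂)₁ = (1.2727, -1.7045).
Re-evaluating at (1.2727, -1.7045): F = (-0.919170, 1.122049), so ‖F‖₂ = 1.4505.

1.4505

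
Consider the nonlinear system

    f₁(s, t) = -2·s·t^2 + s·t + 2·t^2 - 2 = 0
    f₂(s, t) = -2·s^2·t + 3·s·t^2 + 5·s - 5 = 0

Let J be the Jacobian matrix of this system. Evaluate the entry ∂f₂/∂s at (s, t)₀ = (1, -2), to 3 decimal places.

∂f₂/∂s = -4·s·t + 3·t^2 + 5.
At (1, -2) this is 25.000.

25.000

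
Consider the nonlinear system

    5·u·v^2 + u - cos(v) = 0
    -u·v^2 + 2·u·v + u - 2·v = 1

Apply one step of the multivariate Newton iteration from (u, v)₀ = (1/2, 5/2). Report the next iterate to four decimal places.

At (1/2, 5/2): F = (16.926144, -6.1250).
Jacobian J = [[5·v^2 + 1, 10·u·v + sin(v)], [-v^2 + 2·v + 1, -2·u·v + 2·u - 2]].
At the point, J = [[32.2500, 13.098472], [-0.2500, -3.5000]] (det J = -109.600382).
Solving J·Δ = −F gives Δ = (0.1915, -1.7637).
Then the next iterate is (u, v)₁ = (0.6915, 0.7363).

(0.6915, 0.7363)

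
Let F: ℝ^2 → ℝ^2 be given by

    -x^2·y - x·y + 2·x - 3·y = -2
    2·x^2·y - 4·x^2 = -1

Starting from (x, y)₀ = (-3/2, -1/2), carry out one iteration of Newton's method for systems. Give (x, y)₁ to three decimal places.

At (-3/2, -1/2): F = (0.875, -10.250).
Jacobian J = [[-2·x·y - y + 2, -x^2 - x - 3], [4·x·y - 8·x, 2·x^2]].
At the point, J = [[1.000, -3.750], [15.000, 4.500]] (det J = 60.750).
Solving J·Δ = −F gives Δ = (0.568, 0.385).
Then the next iterate is (x, y)₁ = (-0.932, -0.115).

(-0.932, -0.115)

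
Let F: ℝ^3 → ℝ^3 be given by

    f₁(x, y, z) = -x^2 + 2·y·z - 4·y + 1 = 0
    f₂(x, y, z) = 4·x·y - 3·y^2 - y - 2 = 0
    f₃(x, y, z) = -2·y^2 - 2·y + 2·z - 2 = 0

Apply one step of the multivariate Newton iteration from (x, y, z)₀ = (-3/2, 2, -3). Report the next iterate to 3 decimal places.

At (-3/2, 2, -3): F = (-21.250, -28.000, -20.000).
Jacobian J = [[-2·x, 2·z - 4, 2·y], [4·y, 4·x - 6·y - 1, 0], [0, -4·y - 2, 2]].
At the point, J = [[3.000, -10.000, 4.000], [8.000, -19.000, 0.000], [0.000, -10.000, 2.000]] (det J = -274.000).
Solving J·Δ = −F gives Δ = (-0.557, -1.708, 1.460).
Then the next iterate is (x, y, z)₁ = (-2.057, 0.292, -1.540).

(-2.057, 0.292, -1.540)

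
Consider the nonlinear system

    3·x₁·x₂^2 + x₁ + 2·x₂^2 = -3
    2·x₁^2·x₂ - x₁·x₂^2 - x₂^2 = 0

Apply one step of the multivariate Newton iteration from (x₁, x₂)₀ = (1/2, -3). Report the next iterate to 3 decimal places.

(0.857, -0.857)

At (1/2, -3): F = (35.000, -15.000).
Jacobian J = [[3·x₂^2 + 1, 6·x₁·x₂ + 4·x₂], [4·x₁·x₂ - x₂^2, 2·x₁^2 - 2·x₁·x₂ - 2·x₂]].
At the point, J = [[28.000, -21.000], [-15.000, 9.500]] (det J = -49.000).
Solving J·Δ = −F gives Δ = (0.357, 2.143).
Then the next iterate is (x₁, x₂)₁ = (0.857, -0.857).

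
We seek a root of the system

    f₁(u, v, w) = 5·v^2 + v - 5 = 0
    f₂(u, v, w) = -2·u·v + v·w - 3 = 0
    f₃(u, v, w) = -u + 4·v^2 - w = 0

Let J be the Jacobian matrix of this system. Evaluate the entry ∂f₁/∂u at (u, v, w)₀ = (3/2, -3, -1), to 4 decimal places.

0.0000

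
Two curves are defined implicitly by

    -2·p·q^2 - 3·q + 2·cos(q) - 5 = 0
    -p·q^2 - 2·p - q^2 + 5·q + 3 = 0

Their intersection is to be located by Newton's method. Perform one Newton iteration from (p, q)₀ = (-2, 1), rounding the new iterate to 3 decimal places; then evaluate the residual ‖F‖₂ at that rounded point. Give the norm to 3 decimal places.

2268.387

At (-2, 1): F = (-2.91940, 13.000).
Jacobian J = [[-2·q^2, -4·p·q - 2·sin(q) - 3], [-q^2 - 2, -2·p·q - 2·q + 5]].
At the point, J = [[-2.000, 3.31706], [-3.000, 7.000]] (det J = -4.04883).
Solving J·Δ = −F gives Δ = (-15.698, -8.585).
Then the next iterate is (p, q)₁ = (-17.698, -7.585).
Re-evaluating at (-17.698, -7.585): F = (2054.69714, 961.14409), so ‖F‖₂ = 2268.387.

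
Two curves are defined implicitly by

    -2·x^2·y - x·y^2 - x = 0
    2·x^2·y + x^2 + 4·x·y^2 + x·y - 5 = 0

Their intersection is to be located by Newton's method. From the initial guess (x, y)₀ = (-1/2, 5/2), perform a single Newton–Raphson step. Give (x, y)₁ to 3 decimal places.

At (-1/2, 5/2): F = (2.375, -17.250).
Jacobian J = [[-4·x·y - y^2 - 1, -2·x^2 - 2·x·y], [4·x·y + 2·x + 4·y^2 + y, 2·x^2 + 8·x·y + x]].
At the point, J = [[-2.250, 2.000], [21.500, -10.000]] (det J = -20.500).
Solving J·Δ = −F gives Δ = (0.524, -0.598).
Then the next iterate is (x, y)₁ = (0.024, 1.902).

(0.024, 1.902)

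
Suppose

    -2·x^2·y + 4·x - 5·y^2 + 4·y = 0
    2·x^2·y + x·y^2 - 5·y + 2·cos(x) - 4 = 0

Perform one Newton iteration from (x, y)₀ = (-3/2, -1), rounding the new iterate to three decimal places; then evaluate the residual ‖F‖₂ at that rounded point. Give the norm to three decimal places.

At (-3/2, -1): F = (-10.500, -4.85853).
Jacobian J = [[-4·x·y + 4, -2·x^2 - 10·y + 4], [4·x·y + y^2 - 2·sin(x), 2·x^2 + 2·x·y - 5]].
At the point, J = [[-2.000, 9.500], [8.99499, 2.500]] (det J = -90.45240).
Solving J·Δ = −F gives Δ = (0.220, 1.152).
Then the next iterate is (x, y)₁ = (-1.280, 0.152).
Re-evaluating at (-1.280, 0.152): F = (-5.12559, -3.71807), so ‖F‖₂ = 6.332.

6.332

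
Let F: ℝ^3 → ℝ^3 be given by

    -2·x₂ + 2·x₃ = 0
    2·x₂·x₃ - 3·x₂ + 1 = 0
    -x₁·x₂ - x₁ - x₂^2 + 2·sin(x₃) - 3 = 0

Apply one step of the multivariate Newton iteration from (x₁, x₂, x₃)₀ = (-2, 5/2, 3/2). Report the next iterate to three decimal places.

(-1.052, 1.300, 1.300)

At (-2, 5/2, 3/2): F = (-2.000, 1.000, -0.25501).
Jacobian J = [[0, -2, 2], [0, 2·x₃ - 3, 2·x₂], [-x₂ - 1, -x₁ - 2·x₂, 2·cos(x₃)]].
At the point, J = [[0.000, -2.000, 2.000], [0.000, 0.000, 5.000], [-3.500, -3.000, 0.14147]] (det J = 35.000).
Solving J·Δ = −F gives Δ = (0.948, -1.200, -0.200).
Then the next iterate is (x₁, x₂, x₃)₁ = (-1.052, 1.300, 1.300).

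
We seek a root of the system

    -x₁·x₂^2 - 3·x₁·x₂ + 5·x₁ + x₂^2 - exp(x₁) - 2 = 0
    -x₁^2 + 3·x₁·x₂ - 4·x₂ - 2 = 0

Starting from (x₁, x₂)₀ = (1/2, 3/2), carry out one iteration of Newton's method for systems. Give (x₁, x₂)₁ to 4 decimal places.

At (1/2, 3/2): F = (-2.273721, -6.0000).
Jacobian J = [[-x₂^2 - 3·x₂ - exp(x₁) + 5, -2·x₁·x₂ - 3·x₁ + 2·x₂], [-2·x₁ + 3·x₂, 3·x₁ - 4]].
At the point, J = [[-3.398721, 0.0000], [3.5000, -2.5000]] (det J = 8.496803).
Solving J·Δ = −F gives Δ = (-0.6690, -3.3366).
Then the next iterate is (x₁, x₂)₁ = (-0.1690, -1.8366).

(-0.1690, -1.8366)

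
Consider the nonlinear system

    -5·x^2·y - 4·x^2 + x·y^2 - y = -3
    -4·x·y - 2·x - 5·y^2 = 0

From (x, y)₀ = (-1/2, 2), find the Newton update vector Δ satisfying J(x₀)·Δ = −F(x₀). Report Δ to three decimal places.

At (-1/2, 2): F = (-4.500, -15.000).
Jacobian J = [[-10·x·y - 8·x + y^2, -5·x^2 + 2·x·y - 1], [-4·y - 2, -4·x - 10·y]].
At the point, J = [[18.000, -4.250], [-10.000, -18.000]] (det J = -366.500).
Solving J·Δ = −F gives Δ = (0.047, -0.859).

(0.047, -0.859)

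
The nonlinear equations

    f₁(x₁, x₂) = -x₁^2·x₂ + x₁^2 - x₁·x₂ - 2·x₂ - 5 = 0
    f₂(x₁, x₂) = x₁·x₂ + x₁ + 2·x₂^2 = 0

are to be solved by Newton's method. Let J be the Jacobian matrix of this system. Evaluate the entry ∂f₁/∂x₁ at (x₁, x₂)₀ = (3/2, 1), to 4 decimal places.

∂f₁/∂x₁ = -2·x₁·x₂ + 2·x₁ - x₂.
At (3/2, 1) this is -1.0000.

-1.0000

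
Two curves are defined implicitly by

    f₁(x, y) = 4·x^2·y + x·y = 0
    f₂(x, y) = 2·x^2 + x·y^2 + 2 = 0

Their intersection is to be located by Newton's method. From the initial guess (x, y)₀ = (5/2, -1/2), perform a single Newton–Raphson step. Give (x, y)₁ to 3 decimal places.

(1.007, -0.570)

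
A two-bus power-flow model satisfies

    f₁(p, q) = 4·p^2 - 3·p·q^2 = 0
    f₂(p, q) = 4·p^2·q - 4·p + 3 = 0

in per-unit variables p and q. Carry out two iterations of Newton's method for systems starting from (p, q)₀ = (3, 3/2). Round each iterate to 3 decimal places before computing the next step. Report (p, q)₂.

At (3, 3/2): F = (15.750, 45.000).
Jacobian J = [[8·p - 3·q^2, -6·p·q], [8·p·q - 4, 4·p^2]].
At the point, J = [[17.250, -27.000], [32.000, 36.000]] (det J = 1485.000).
Solving J·Δ = −F gives Δ = (-1.200, -0.183).
Then the next iterate is (p, q)₁ = (1.800, 1.317).
Round to (1.800, 1.317) and repeat: F = (3.59376, 12.86832), J = [[9.19653, -14.22360], [14.96480, 12.960]].
Δ = (-0.692, -0.194), so (p, q)₂ = (1.108, 1.123).

(1.108, 1.123)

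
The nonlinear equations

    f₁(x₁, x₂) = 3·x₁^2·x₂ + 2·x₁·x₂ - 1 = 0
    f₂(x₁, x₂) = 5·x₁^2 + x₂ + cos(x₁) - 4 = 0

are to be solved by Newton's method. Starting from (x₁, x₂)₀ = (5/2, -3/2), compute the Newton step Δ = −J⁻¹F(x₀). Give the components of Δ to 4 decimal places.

(-1.0399, 0.4256)

At (5/2, -3/2): F = (-36.6250, 24.948856).
Jacobian J = [[6·x₁·x₂ + 2·x₂, 3·x₁^2 + 2·x₁], [10·x₁ - sin(x₁), 1]].
At the point, J = [[-25.5000, 23.7500], [24.401528, 1.0000]] (det J = -605.036287).
Solving J·Δ = −F gives Δ = (-1.0399, 0.4256).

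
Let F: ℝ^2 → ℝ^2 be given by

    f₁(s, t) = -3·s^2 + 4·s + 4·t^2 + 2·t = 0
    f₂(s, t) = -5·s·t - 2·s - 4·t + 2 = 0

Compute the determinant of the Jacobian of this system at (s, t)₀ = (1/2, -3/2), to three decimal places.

J = [[-6·s + 4, 8·t + 2], [-5·t - 2, -5·s - 4]].
At the point, J = [[1.000, -10.000], [5.500, -6.500]].
det J = 48.500.

48.500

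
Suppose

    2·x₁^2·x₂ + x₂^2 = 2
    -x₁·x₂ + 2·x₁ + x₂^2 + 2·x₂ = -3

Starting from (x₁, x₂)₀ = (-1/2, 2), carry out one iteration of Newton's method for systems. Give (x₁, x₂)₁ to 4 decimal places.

(-1.6538, 0.3077)

At (-1/2, 2): F = (3.0000, 11.0000).
Jacobian J = [[4·x₁·x₂, 2·x₁^2 + 2·x₂], [-x₂ + 2, -x₁ + 2·x₂ + 2]].
At the point, J = [[-4.0000, 4.5000], [0.0000, 6.5000]] (det J = -26.0000).
Solving J·Δ = −F gives Δ = (-1.1538, -1.6923).
Then the next iterate is (x₁, x₂)₁ = (-1.6538, 0.3077).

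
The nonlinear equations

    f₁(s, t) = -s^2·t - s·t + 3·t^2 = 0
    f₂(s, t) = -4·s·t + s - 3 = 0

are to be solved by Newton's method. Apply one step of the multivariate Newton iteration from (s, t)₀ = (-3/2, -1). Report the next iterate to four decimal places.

(0.7241, -1.1034)

At (-3/2, -1): F = (3.7500, -10.5000).
Jacobian J = [[-2·s·t - t, -s^2 - s + 6·t], [-4·t + 1, -4·s]].
At the point, J = [[-2.0000, -6.7500], [5.0000, 6.0000]] (det J = 21.7500).
Solving J·Δ = −F gives Δ = (2.2241, -0.1034).
Then the next iterate is (s, t)₁ = (0.7241, -1.1034).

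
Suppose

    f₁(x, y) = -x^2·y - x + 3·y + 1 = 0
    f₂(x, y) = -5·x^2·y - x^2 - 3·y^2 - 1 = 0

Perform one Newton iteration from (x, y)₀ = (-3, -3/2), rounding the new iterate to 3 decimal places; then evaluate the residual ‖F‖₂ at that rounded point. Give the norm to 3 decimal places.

11.347

At (-3, -3/2): F = (13.000, 50.750).
Jacobian J = [[-2·x·y - 1, -x^2 + 3], [-10·x·y - 2·x, -5·x^2 - 6·y]].
At the point, J = [[-10.000, -6.000], [-39.000, -36.000]] (det J = 126.000).
Solving J·Δ = −F gives Δ = (1.298, 0.004).
Then the next iterate is (x, y)₁ = (-1.702, -1.496).
Re-evaluating at (-1.702, -1.496): F = (2.54762, 11.05724), so ‖F‖₂ = 11.347.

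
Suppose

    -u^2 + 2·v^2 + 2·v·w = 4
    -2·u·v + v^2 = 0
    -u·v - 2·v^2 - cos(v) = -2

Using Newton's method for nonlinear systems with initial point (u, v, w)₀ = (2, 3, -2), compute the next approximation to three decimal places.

At (2, 3, -2): F = (-2.000, -3.000, -21.01001).
Jacobian J = [[-2·u, 4·v + 2·w, 2·v], [-2·v, -2·u + 2·v, 0], [-v, -u - 4·v + sin(v), 0]].
At the point, J = [[-4.000, 8.000, 6.000], [-6.000, 2.000, 0.000], [-3.000, -13.85888, 0.000]] (det J = 534.91968).
Solving J·Δ = −F gives Δ = (-0.938, -1.313, 1.459).
Then the next iterate is (u, v, w)₁ = (1.062, 1.687, -0.541).

(1.062, 1.687, -0.541)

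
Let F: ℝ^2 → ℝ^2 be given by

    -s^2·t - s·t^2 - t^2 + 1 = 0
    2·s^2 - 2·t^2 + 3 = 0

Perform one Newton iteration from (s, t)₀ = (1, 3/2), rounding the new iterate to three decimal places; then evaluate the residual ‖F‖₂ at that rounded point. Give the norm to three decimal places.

1.406

At (1, 3/2): F = (-5.000, 0.500).
Jacobian J = [[-2·s·t - t^2, -s^2 - 2·s·t - 2·t], [4·s, -4·t]].
At the point, J = [[-5.250, -7.000], [4.000, -6.000]] (det J = 59.500).
Solving J·Δ = −F gives Δ = (-0.563, -0.292).
Then the next iterate is (s, t)₁ = (0.437, 1.208).
Re-evaluating at (0.437, 1.208): F = (-1.32765, 0.46341), so ‖F‖₂ = 1.406.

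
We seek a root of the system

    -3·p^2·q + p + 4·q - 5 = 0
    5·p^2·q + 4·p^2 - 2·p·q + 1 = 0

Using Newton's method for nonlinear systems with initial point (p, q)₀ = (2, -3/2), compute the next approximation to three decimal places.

(1.593, -1.343)

At (2, -3/2): F = (9.000, -7.000).
Jacobian J = [[-6·p·q + 1, -3·p^2 + 4], [10·p·q + 8·p - 2·q, 5·p^2 - 2·p]].
At the point, J = [[19.000, -8.000], [-11.000, 16.000]] (det J = 216.000).
Solving J·Δ = −F gives Δ = (-0.407, 0.157).
Then the next iterate is (p, q)₁ = (1.593, -1.343).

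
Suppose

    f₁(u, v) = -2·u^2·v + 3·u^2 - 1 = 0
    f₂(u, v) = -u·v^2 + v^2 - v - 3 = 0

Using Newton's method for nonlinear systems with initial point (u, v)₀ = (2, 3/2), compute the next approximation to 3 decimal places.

At (2, 3/2): F = (-1.000, -6.750).
Jacobian J = [[-4·u·v + 6·u, -2·u^2], [-v^2, -2·u·v + 2·v - 1]].
At the point, J = [[0.000, -8.000], [-2.250, -4.000]] (det J = -18.000).
Solving J·Δ = −F gives Δ = (-2.778, -0.125).
Then the next iterate is (u, v)₁ = (-0.778, 1.375).

(-0.778, 1.375)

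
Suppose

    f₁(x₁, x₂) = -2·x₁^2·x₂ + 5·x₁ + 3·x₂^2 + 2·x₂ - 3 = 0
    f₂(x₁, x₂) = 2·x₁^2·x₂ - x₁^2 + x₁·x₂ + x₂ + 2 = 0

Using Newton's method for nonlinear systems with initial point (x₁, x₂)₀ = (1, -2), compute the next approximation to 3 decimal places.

(0.696, -1.163)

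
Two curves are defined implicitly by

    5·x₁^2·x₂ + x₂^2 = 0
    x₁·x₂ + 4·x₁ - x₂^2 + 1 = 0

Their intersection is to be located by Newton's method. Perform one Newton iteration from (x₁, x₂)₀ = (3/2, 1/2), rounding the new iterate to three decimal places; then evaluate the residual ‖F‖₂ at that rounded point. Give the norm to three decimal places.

1.978

At (3/2, 1/2): F = (5.875, 7.500).
Jacobian J = [[10·x₁·x₂, 5·x₁^2 + 2·x₂], [x₂ + 4, x₁ - 2·x₂]].
At the point, J = [[7.500, 12.250], [4.500, 0.500]] (det J = -51.375).
Solving J·Δ = −F gives Δ = (-1.731, 0.580).
Then the next iterate is (x₁, x₂)₁ = (-0.231, 1.080).
Re-evaluating at (-0.231, 1.080): F = (1.45455, -1.33988), so ‖F‖₂ = 1.978.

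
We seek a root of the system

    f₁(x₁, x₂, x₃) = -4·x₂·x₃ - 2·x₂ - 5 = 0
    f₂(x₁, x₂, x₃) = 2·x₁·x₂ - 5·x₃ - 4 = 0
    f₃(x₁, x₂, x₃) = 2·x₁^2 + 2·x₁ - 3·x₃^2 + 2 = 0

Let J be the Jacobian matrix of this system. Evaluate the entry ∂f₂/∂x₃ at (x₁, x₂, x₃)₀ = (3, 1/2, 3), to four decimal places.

-5.0000

∂f₂/∂x₃ = -5.
At (3, 1/2, 3) this is -5.0000.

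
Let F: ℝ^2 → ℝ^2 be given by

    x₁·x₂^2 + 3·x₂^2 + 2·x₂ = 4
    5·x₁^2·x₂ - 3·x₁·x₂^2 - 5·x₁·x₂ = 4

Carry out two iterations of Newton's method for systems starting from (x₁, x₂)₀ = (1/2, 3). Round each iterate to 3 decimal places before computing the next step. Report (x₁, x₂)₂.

(-0.214, 1.106)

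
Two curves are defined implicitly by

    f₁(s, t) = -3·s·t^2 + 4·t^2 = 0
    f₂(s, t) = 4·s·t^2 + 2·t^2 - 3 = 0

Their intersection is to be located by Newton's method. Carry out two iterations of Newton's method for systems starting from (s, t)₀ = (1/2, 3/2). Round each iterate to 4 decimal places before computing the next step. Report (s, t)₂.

At (1/2, 3/2): F = (5.6250, 6.0000).
Jacobian J = [[-3·t^2, -6·s·t + 8·t], [4·t^2, 8·s·t + 4·t]].
At the point, J = [[-6.7500, 7.5000], [9.0000, 12.0000]] (det J = -148.5000).
Solving J·Δ = −F gives Δ = (0.1515, -0.6136).
Then the next iterate is (s, t)₁ = (0.6515, 0.8864).
Round to (0.6515, 0.8864) and repeat: F = (1.607159, 0.618957), J = [[-2.357115, 3.626262], [3.142820, 8.165517]].
Δ = (0.3550, -0.2124), so (s, t)₂ = (1.0065, 0.6740).

(1.0065, 0.6740)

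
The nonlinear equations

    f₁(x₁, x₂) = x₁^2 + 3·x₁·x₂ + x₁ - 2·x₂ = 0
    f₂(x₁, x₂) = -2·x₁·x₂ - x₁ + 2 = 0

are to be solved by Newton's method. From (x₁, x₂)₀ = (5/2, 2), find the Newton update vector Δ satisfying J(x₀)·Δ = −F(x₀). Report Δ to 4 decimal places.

At (5/2, 2): F = (19.7500, -10.5000).
Jacobian J = [[2·x₁ + 3·x₂ + 1, 3·x₁ - 2], [-2·x₂ - 1, -2·x₁]].
At the point, J = [[12.0000, 5.5000], [-5.0000, -5.0000]] (det J = -32.5000).
Solving J·Δ = −F gives Δ = (-1.2615, -0.8385).

(-1.2615, -0.8385)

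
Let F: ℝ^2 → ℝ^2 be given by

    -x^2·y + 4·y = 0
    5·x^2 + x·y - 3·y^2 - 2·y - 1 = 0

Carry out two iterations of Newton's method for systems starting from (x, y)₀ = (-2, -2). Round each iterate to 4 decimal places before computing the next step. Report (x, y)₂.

At (-2, -2): F = (0.0000, 15.0000).
Jacobian J = [[-2·x·y, -x^2 + 4], [10·x + y, x - 6·y - 2]].
At the point, J = [[-8.0000, 0.0000], [-22.0000, 8.0000]] (det J = -64.0000).
Solving J·Δ = −F gives Δ = (0.0000, -1.8750).
Then the next iterate is (x, y)₁ = (-2.0000, -3.8750).
Round to (-2.0000, -3.8750) and repeat: F = (0.0000, -10.546875), J = [[-15.5000, 0.0000], [-23.8750, 19.2500]].
Δ = (0.0000, 0.5479), so (x, y)₂ = (-2.0000, -3.3271).

(-2.0000, -3.3271)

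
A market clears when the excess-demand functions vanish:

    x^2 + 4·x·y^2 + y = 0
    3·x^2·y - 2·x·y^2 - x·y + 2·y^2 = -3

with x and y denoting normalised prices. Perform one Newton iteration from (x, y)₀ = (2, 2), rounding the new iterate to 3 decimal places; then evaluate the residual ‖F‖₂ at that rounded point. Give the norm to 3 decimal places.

At (2, 2): F = (38.000, 15.000).
Jacobian J = [[2·x + 4·y^2, 8·x·y + 1], [6·x·y - 2·y^2 - y, 3·x^2 - 4·x·y - x + 4·y]].
At the point, J = [[20.000, 33.000], [14.000, 2.000]] (det J = -422.000).
Solving J·Δ = −F gives Δ = (-0.993, -0.550).
Then the next iterate is (x, y)₁ = (1.007, 1.450).
Re-evaluating at (1.007, 1.450): F = (10.93292, 5.92153), so ‖F‖₂ = 12.434.

12.434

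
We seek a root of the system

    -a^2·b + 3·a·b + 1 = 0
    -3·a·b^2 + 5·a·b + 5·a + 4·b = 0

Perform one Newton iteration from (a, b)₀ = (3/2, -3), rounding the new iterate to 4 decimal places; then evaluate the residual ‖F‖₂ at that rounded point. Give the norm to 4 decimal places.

At (3/2, -3): F = (-5.7500, -67.5000).
Jacobian J = [[-2·a·b + 3·b, -a^2 + 3·a], [-3·b^2 + 5·b + 5, -6·a·b + 5·a + 4]].
At the point, J = [[0.0000, 2.2500], [-37.0000, 38.5000]] (det J = 83.2500).
Solving J·Δ = −F gives Δ = (0.8348, 2.5556).
Then the next iterate is (a, b)₁ = (2.3348, -0.4444).
Re-evaluating at (2.3348, -0.4444): F = (0.309798, 3.325166), so ‖F‖₂ = 3.3396.

3.3396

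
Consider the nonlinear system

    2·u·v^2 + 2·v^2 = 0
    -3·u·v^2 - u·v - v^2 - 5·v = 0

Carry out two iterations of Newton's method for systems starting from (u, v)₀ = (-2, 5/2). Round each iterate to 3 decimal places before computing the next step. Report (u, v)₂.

At (-2, 5/2): F = (-12.500, 23.750).
Jacobian J = [[2·v^2, 4·u·v + 4·v], [-3·v^2 - v, -6·u·v - u - 2·v - 5]].
At the point, J = [[12.500, -10.000], [-21.250, 22.000]] (det J = 62.500).
Solving J·Δ = −F gives Δ = (0.600, -0.500).
Then the next iterate is (u, v)₁ = (-1.400, 2.000).
Round to (-1.400, 2.000) and repeat: F = (-3.200, 5.600), J = [[8.000, -3.200], [-14.000, 9.200]].
Δ = (0.400, 0.000), so (u, v)₂ = (-1.000, 2.000).

(-1.000, 2.000)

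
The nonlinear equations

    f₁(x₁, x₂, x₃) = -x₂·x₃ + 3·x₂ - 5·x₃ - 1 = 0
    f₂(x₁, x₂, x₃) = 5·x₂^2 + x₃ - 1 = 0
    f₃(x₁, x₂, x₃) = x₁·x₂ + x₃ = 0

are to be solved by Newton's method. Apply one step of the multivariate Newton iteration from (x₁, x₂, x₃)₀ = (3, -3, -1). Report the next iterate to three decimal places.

(0.655, -1.607, -2.214)

At (3, -3, -1): F = (-8.000, 43.000, -10.000).
Jacobian J = [[0, -x₃ + 3, -x₂ - 5], [0, 10·x₂, 1], [x₂, x₁, 1]].
At the point, J = [[0.000, 4.000, -2.000], [0.000, -30.000, 1.000], [-3.000, 3.000, 1.000]] (det J = 168.000).
Solving J·Δ = −F gives Δ = (-2.345, 1.393, -1.214).
Then the next iterate is (x₁, x₂, x₃)₁ = (0.655, -1.607, -2.214).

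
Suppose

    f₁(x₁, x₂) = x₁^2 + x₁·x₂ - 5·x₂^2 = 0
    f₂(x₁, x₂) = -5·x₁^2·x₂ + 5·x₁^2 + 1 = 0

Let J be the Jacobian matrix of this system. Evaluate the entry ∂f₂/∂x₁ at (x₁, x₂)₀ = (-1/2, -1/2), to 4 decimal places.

-7.5000

∂f₂/∂x₁ = -10·x₁·x₂ + 10·x₁.
At (-1/2, -1/2) this is -7.5000.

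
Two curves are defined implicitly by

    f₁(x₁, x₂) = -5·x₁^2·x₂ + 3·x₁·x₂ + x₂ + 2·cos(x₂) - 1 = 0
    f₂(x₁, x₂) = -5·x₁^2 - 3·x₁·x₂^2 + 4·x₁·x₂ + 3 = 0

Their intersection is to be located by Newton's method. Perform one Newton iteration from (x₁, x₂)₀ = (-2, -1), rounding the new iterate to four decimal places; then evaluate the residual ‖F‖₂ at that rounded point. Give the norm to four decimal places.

At (-2, -1): F = (25.080605, -3.0000).
Jacobian J = [[-10·x₁·x₂ + 3·x₂, -5·x₁^2 + 3·x₁ - 2·sin(x₂) + 1], [-10·x₁ - 3·x₂^2 + 4·x₂, -6·x₁·x₂ + 4·x₁]].
At the point, J = [[-23.0000, -23.317058], [13.0000, -20.0000]] (det J = 763.121754).
Solving J·Δ = −F gives Δ = (0.7490, 0.3368).
Then the next iterate is (x₁, x₂)₁ = (-1.2510, -0.6632).
Re-evaluating at (-1.2510, -0.6632): F = (7.591385, 0.144346), so ‖F‖₂ = 7.5928.

7.5928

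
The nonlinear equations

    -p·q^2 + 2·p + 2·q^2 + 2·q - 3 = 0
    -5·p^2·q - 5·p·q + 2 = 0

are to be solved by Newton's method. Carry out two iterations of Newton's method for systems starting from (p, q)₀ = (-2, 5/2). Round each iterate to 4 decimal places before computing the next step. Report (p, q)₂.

(-1.4166, 1.1310)

At (-2, 5/2): F = (23.0000, -23.0000).
Jacobian J = [[-q^2 + 2, -2·p·q + 4·q + 2], [-10·p·q - 5·q, -5·p^2 - 5·p]].
At the point, J = [[-4.2500, 22.0000], [37.5000, -10.0000]] (det J = -782.5000).
Solving J·Δ = −F gives Δ = (0.3527, -0.9773).
Then the next iterate is (p, q)₁ = (-1.6473, 1.5227).
Round to (-1.6473, 1.5227) and repeat: F = (5.207486, -6.118254), J = [[-0.318615, 13.107487], [17.469937, -5.331486]].
Δ = (0.2307, -0.3917), so (p, q)₂ = (-1.4166, 1.1310).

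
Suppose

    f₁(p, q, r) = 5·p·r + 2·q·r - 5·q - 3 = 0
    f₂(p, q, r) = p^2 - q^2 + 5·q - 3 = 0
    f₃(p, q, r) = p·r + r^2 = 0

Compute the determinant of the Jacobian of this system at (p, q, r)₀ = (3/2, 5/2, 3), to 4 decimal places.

J = [[5·r, 2·r - 5, 5·p + 2·q], [2·p, -2·q + 5, 0], [r, 0, p + 2·r]].
At the point, J = [[15.0000, 1.0000, 12.5000], [3.0000, 0.0000, 0.0000], [3.0000, 0.0000, 7.5000]].
det J = -22.5000.

-22.5000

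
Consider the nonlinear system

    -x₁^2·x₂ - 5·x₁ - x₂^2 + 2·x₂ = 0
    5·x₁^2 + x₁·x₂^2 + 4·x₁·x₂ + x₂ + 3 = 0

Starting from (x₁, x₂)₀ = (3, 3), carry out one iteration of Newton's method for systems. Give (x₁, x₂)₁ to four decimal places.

At (3, 3): F = (-45.0000, 114.0000).
Jacobian J = [[-2·x₁·x₂ - 5, -x₁^2 - 2·x₂ + 2], [10·x₁ + x₂^2 + 4·x₂, 2·x₁·x₂ + 4·x₁ + 1]].
At the point, J = [[-23.0000, -13.0000], [51.0000, 31.0000]] (det J = -50.0000).
Solving J·Δ = −F gives Δ = (1.7400, -6.5400).
Then the next iterate is (x₁, x₂)₁ = (4.7400, -3.5400).

(4.7400, -3.5400)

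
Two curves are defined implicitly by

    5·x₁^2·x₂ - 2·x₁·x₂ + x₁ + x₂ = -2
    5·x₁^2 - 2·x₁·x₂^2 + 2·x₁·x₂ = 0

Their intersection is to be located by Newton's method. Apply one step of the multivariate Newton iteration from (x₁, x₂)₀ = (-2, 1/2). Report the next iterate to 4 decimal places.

At (-2, 1/2): F = (12.5000, 19.0000).
Jacobian J = [[10·x₁·x₂ - 2·x₂ + 1, 5·x₁^2 - 2·x₁ + 1], [10·x₁ - 2·x₂^2 + 2·x₂, -4·x₁·x₂ + 2·x₁]].
At the point, J = [[-10.0000, 25.0000], [-19.5000, 0.0000]] (det J = 487.5000).
Solving J·Δ = −F gives Δ = (0.9744, -0.1103).
Then the next iterate is (x₁, x₂)₁ = (-1.0256, 0.3897).

(-1.0256, 0.3897)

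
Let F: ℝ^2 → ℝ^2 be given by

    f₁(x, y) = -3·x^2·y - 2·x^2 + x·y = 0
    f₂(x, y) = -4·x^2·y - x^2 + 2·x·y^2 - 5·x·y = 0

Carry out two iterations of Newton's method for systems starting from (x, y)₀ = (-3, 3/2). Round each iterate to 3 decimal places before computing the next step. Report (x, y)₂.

(-0.332, 2.604)

At (-3, 3/2): F = (-63.000, -54.000).
Jacobian J = [[-6·x·y - 4·x + y, -3·x^2 + x], [-8·x·y - 2·x + 2·y^2 - 5·y, -4·x^2 + 4·x·y - 5·x]].
At the point, J = [[40.500, -30.000], [39.000, -39.000]] (det J = -409.500).
Solving J·Δ = −F gives Δ = (2.044, 0.659).
Then the next iterate is (x, y)₁ = (-0.956, 2.159).
Round to (-0.956, 2.159) and repeat: F = (-9.81144, -7.39904), J = [[18.36702, -3.69781], [16.95159, -7.13176]].
Δ = (0.624, 0.445), so (x, y)₂ = (-0.332, 2.604).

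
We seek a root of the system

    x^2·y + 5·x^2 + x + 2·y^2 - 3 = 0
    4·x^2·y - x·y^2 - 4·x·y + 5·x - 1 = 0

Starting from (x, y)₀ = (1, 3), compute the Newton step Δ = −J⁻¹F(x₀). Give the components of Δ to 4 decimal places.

(-0.3835, -1.3447)

At (1, 3): F = (24.0000, -5.0000).
Jacobian J = [[2·x·y + 10·x + 1, x^2 + 4·y], [8·x·y - y^2 - 4·y + 5, 4·x^2 - 2·x·y - 4·x]].
At the point, J = [[17.0000, 13.0000], [8.0000, -6.0000]] (det J = -206.0000).
Solving J·Δ = −F gives Δ = (-0.3835, -1.3447).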